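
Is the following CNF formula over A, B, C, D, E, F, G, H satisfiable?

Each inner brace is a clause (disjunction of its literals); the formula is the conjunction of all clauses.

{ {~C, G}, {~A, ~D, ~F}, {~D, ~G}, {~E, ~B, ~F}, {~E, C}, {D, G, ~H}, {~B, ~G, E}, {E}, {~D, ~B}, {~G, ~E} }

Unsatisfiable

(E) alone gives E = 1.
(C) alone gives C = 1.
(G) alone gives G = 1.
But (~G) is also a unit clause — contradiction.
No assignment satisfies every clause.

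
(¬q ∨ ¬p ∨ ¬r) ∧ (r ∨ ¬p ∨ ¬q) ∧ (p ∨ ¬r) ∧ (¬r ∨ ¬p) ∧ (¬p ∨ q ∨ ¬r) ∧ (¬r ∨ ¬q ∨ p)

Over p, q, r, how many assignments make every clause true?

3

There are 2^3 = 8 truth assignments over (p, q, r).
Split on q. With q = True, the clauses containing q are satisfied and ¬q drops from the rest; 1 of the 2^2 = 4 assignments to the other variables satisfy what remains.
With q = False, by the same count on the reduced clause set, 2 assignments work.
(One model: p=F, q=F, r=F.)
Total: 1 + 2 = 3.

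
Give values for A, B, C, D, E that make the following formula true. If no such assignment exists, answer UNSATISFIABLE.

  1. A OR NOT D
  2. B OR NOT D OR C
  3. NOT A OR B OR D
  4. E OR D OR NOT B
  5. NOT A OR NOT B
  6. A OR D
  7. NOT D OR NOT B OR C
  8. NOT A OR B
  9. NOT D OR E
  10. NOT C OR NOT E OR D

Try A = true.
(NOT B) alone gives B = false.
Now (B) is unsatisfied and unit — conflict.
That branch fails; take A = false instead.
(NOT D) alone gives D = false.
Now (D) is unsatisfied and unit — conflict.
Either choice for A ends in contradiction.

UNSATISFIABLE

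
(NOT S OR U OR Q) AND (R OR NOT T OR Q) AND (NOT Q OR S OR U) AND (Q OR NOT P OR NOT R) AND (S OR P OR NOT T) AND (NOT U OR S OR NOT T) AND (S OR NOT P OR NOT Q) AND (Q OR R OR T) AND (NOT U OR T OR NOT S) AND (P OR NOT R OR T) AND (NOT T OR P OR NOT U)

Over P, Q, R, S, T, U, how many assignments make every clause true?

There are 2^6 = 64 truth assignments over (P, Q, R, S, T, U).
Split on S. With S = true, the clauses containing S are satisfied and NOT S drops from the rest; 9 of the 2^5 = 32 assignments to the other variables satisfy what remains.
With S = false, by the same count on the reduced clause set, 1 assignment works.
(One model: P=F, Q=T, R=F, S=F, T=F, U=T.)
Total: 9 + 1 = 10.

10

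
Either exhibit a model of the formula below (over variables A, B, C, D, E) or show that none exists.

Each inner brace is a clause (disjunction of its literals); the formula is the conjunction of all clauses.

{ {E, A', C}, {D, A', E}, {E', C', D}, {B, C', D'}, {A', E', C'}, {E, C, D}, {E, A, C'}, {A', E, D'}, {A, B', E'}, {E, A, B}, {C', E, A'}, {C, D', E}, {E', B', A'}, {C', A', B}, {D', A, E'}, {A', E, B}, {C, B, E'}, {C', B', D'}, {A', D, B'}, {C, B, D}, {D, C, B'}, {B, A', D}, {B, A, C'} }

UNSATISFIABLE

Case E = 1:
Case C = 0:
The clause (B) is unit, so B = 1.
The clause (A) is unit, so A = 1.
That conflicts with the unit clause (A').
Backtrack on C: now try C = 1.
The clause (D) is unit, so D = 1.
The clause (B) is unit, so B = 1.
That conflicts with the unit clause (B').
Both values of C lead to a conflict.
Backtrack on E: now try E = 0.
Case A = 0:
The clause (C') is unit, so C = 0.
The clause (D) is unit, so D = 1.
That conflicts with the unit clause (D').
Backtrack on A: now try A = 1.
The clause (C) is unit, so C = 1.
That conflicts with the unit clause (C').
Both values of A lead to a conflict.
Both values of E lead to a conflict.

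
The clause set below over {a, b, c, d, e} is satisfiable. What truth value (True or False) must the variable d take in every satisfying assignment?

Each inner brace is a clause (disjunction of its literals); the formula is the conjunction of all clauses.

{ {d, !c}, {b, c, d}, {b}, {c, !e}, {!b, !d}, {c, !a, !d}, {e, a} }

Suppose d = true.
The clause (b) is unit, so b = true.
That conflicts with the unit clause (!b).
So every satisfying assignment has d = False.

False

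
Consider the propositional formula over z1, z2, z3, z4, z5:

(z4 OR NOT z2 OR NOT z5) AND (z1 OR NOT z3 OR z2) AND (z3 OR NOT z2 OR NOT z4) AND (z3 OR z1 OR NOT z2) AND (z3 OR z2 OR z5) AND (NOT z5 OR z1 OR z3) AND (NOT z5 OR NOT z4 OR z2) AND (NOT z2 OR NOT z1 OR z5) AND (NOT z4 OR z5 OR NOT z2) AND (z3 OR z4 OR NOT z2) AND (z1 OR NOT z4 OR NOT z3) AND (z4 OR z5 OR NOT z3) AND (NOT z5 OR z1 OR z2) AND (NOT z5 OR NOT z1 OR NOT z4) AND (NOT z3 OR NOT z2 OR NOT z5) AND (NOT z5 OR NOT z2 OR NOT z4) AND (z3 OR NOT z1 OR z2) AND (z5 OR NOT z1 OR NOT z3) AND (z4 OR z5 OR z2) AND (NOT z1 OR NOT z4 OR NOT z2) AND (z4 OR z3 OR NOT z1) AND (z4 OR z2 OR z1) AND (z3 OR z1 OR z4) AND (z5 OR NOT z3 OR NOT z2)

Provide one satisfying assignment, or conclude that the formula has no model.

z1=true, z2=false, z3=true, z4=false, z5=true

Suppose z4 = false.
Suppose z2 = false.
Unit clause (z5) forces z5 = true.
Unit clause (z1) forces z1 = true.
Unit clause (z3) forces z3 = true.
All clauses are satisfied.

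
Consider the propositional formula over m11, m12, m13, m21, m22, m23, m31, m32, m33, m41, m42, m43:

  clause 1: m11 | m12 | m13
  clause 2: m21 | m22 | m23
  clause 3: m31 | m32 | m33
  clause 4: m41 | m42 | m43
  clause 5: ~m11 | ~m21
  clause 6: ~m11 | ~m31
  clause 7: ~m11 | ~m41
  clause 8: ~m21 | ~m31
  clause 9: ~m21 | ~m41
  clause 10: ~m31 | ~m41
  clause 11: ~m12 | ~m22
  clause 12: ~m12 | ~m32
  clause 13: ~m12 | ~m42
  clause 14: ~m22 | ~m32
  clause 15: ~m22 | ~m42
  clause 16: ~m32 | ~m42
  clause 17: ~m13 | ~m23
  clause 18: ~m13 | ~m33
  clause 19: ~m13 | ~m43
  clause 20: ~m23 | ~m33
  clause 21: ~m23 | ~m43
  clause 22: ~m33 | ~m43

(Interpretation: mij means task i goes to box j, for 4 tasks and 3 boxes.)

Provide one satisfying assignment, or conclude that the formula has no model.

UNSATISFIABLE

Suppose m11 = 0.
Suppose m12 = 1.
The clause (~m22) is unit, so m22 = 0.
The clause (~m32) is unit, so m32 = 0.
The clause (~m42) is unit, so m42 = 0.
Suppose m21 = 1.
The clause (~m31) is unit, so m31 = 0.
The clause (m33) is unit, so m33 = 1.
The clause (~m41) is unit, so m41 = 0.
The clause (m43) is unit, so m43 = 1.
That conflicts with the unit clause (~m43).
So m21 must be the other value — set m21 = 0.
The clause (m23) is unit, so m23 = 1.
The clause (~m13) is unit, so m13 = 0.
The clause (~m33) is unit, so m33 = 0.
The clause (m31) is unit, so m31 = 1.
The clause (~m41) is unit, so m41 = 0.
The clause (m43) is unit, so m43 = 1.
That conflicts with the unit clause (~m43).
Either choice for m21 ends in contradiction.
So m12 must be the other value — set m12 = 0.
The clause (m13) is unit, so m13 = 1.
The clause (~m23) is unit, so m23 = 0.
The clause (~m33) is unit, so m33 = 0.
The clause (~m43) is unit, so m43 = 0.
Suppose m21 = 1.
The clause (~m31) is unit, so m31 = 0.
The clause (m32) is unit, so m32 = 1.
The clause (~m41) is unit, so m41 = 0.
The clause (m42) is unit, so m42 = 1.
That conflicts with the unit clause (~m42).
So m21 must be the other value — set m21 = 0.
The clause (m22) is unit, so m22 = 1.
The clause (~m32) is unit, so m32 = 0.
The clause (m31) is unit, so m31 = 1.
The clause (~m41) is unit, so m41 = 0.
The clause (m42) is unit, so m42 = 1.
That conflicts with the unit clause (~m42).
Either choice for m21 ends in contradiction.
Either choice for m12 ends in contradiction.
So m11 must be the other value — set m11 = 1.
The clause (~m21) is unit, so m21 = 0.
The clause (~m31) is unit, so m31 = 0.
The clause (~m41) is unit, so m41 = 0.
Suppose m22 = 1.
The clause (~m12) is unit, so m12 = 0.
The clause (~m32) is unit, so m32 = 0.
The clause (m33) is unit, so m33 = 1.
The clause (~m42) is unit, so m42 = 0.
The clause (m43) is unit, so m43 = 1.
That conflicts with the unit clause (~m43).
So m22 must be the other value — set m22 = 0.
The clause (m23) is unit, so m23 = 1.
The clause (~m13) is unit, so m13 = 0.
The clause (~m33) is unit, so m33 = 0.
The clause (m32) is unit, so m32 = 1.
The clause (~m12) is unit, so m12 = 0.
The clause (~m42) is unit, so m42 = 0.
The clause (m43) is unit, so m43 = 1.
That conflicts with the unit clause (~m43).
Either choice for m22 ends in contradiction.
Either choice for m11 ends in contradiction.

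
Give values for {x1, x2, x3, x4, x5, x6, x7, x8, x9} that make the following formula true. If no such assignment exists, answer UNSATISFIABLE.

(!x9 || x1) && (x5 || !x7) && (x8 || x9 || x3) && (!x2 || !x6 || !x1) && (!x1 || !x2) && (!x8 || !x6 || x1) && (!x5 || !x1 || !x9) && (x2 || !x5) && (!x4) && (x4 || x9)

Unit clause (!x4) forces x4 = false.
Unit clause (x9) forces x9 = true.
Unit clause (x1) forces x1 = true.
Unit clause (!x2) forces x2 = false.
Unit clause (!x5) forces x5 = false.
Unit clause (!x7) forces x7 = false.
No clause remains; x3, x6, x8 are free.

x1 ↦ true, x2 ↦ false, x3 ↦ false, x4 ↦ false, x5 ↦ false, x6 ↦ false, x7 ↦ false, x8 ↦ true, x9 ↦ true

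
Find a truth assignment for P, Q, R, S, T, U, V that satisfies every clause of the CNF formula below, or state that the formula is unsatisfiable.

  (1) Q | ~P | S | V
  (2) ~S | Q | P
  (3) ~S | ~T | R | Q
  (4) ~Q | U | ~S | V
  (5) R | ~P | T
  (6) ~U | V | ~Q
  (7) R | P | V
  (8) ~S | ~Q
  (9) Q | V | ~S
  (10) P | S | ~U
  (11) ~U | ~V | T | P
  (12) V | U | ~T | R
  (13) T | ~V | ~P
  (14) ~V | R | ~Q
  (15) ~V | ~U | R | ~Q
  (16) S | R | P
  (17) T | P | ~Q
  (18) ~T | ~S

Suppose S = 0.
Suppose P = 0.
The clause (~U) is unit, so U = 0.
The clause (R) is unit, so R = 1.
Suppose T = 1.
All clauses hold; Q, V can take either value.

P ↦ 0, Q ↦ 0, R ↦ 1, S ↦ 0, T ↦ 1, U ↦ 0, V ↦ 1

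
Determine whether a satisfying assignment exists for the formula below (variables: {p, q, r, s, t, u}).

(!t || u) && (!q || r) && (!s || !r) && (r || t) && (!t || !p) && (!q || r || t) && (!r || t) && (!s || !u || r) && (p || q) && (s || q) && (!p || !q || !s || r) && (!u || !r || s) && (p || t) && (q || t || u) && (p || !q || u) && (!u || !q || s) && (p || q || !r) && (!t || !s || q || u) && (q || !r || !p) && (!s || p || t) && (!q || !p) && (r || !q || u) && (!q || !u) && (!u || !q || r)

Branch on t: set t = false.
(r) alone gives r = true.
But (!r) is also a unit clause — contradiction.
Undo t and try t = true.
(u) alone gives u = true.
(!p) alone gives p = false.
(q) alone gives q = true.
But (!q) is also a unit clause — contradiction.
Neither t = true nor t = false works.
No assignment satisfies every clause.

No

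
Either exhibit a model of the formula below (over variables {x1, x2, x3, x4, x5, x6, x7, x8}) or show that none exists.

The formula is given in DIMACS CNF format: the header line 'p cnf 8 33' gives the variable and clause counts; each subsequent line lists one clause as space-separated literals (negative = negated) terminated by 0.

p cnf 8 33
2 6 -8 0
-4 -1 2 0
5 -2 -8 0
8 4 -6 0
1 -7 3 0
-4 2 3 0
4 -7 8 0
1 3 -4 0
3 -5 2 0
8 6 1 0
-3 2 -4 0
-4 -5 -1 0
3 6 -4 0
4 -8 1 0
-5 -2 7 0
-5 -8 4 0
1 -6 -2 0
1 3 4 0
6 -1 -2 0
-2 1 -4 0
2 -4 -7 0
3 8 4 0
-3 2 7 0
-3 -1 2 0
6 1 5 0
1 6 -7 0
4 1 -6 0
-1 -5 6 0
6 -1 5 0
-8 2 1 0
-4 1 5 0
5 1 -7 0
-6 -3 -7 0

x1 ↦ True; x2 ↦ True; x3 ↦ False; x4 ↦ True; x5 ↦ False; x6 ↦ True; x7 ↦ False; x8 ↦ False

Branch on x2: set x2 = True.
Branch on x5: set x5 = False.
(¬x8) alone gives x8 = False.
Branch on x4: set x4 = True.
(x1) alone gives x1 = True.
(x6) alone gives x6 = True.
Branch on x3: set x3 = False.
All clauses hold; x7 can take either value.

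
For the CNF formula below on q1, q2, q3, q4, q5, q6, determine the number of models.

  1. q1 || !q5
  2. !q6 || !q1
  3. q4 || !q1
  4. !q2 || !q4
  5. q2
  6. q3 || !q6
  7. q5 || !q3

1

There are 2^6 = 64 truth assignments over (q1, q2, q3, q4, q5, q6).
Split on q4. With q4 = true, the clauses containing q4 are satisfied and !q4 drops from the rest; 0 of the 2^5 = 32 assignments to the other variables satisfy what remains.
With q4 = false, by the same count on the reduced clause set, 1 assignment works.
Total: 0 + 1 = 1.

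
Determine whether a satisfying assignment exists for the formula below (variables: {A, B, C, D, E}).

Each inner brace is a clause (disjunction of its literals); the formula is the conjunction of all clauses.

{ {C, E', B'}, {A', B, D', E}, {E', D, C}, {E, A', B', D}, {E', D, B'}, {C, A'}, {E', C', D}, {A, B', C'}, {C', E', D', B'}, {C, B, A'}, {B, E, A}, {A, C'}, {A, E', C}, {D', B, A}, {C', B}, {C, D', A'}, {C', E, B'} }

Yes

Suppose C = 0.
The clause (A') is unit, so A = 0.
The clause (E') is unit, so E = 0.
The clause (B) is unit, so B = 1.
Every clause is now satisfied; D is unconstrained.
A satisfying assignment: A=0, B=1, C=0, D=0, E=0.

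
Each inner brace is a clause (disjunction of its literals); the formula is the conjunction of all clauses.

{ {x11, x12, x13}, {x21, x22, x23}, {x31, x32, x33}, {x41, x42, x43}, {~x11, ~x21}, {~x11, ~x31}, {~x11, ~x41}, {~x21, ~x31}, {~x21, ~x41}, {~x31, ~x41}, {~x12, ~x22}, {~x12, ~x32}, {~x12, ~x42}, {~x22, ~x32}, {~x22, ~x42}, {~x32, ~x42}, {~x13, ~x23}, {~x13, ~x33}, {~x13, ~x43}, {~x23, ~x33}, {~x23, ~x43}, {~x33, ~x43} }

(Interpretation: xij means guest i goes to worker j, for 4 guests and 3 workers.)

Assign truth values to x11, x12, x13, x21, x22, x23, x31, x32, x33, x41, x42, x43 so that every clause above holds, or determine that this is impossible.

Try x11 = 0.
Try x12 = 1.
(~x22) alone gives x22 = 0.
(~x32) alone gives x32 = 0.
(~x42) alone gives x42 = 0.
Try x21 = 1.
(~x31) alone gives x31 = 0.
(x33) alone gives x33 = 1.
(~x41) alone gives x41 = 0.
(x43) alone gives x43 = 1.
Now (~x43) is unsatisfied and unit — conflict.
That branch fails; take x21 = 0 instead.
(x23) alone gives x23 = 1.
(~x13) alone gives x13 = 0.
(~x33) alone gives x33 = 0.
(x31) alone gives x31 = 1.
(~x41) alone gives x41 = 0.
(x43) alone gives x43 = 1.
Now (~x43) is unsatisfied and unit — conflict.
Neither x21 = 1 nor x21 = 0 works.
That branch fails; take x12 = 0 instead.
(x13) alone gives x13 = 1.
(~x23) alone gives x23 = 0.
(~x33) alone gives x33 = 0.
(~x43) alone gives x43 = 0.
Try x21 = 1.
(~x31) alone gives x31 = 0.
(x32) alone gives x32 = 1.
(~x41) alone gives x41 = 0.
(x42) alone gives x42 = 1.
Now (~x42) is unsatisfied and unit — conflict.
That branch fails; take x21 = 0 instead.
(x22) alone gives x22 = 1.
(~x32) alone gives x32 = 0.
(x31) alone gives x31 = 1.
(~x41) alone gives x41 = 0.
(x42) alone gives x42 = 1.
Now (~x42) is unsatisfied and unit — conflict.
Neither x21 = 1 nor x21 = 0 works.
Neither x12 = 1 nor x12 = 0 works.
That branch fails; take x11 = 1 instead.
(~x21) alone gives x21 = 0.
(~x31) alone gives x31 = 0.
(~x41) alone gives x41 = 0.
Try x22 = 1.
(~x12) alone gives x12 = 0.
(~x32) alone gives x32 = 0.
(x33) alone gives x33 = 1.
(~x42) alone gives x42 = 0.
(x43) alone gives x43 = 1.
Now (~x43) is unsatisfied and unit — conflict.
That branch fails; take x22 = 0 instead.
(x23) alone gives x23 = 1.
(~x13) alone gives x13 = 0.
(~x33) alone gives x33 = 0.
(x32) alone gives x32 = 1.
(~x12) alone gives x12 = 0.
(~x42) alone gives x42 = 0.
(x43) alone gives x43 = 1.
Now (~x43) is unsatisfied and unit — conflict.
Neither x22 = 1 nor x22 = 0 works.
Neither x11 = 1 nor x11 = 0 works.

UNSATISFIABLE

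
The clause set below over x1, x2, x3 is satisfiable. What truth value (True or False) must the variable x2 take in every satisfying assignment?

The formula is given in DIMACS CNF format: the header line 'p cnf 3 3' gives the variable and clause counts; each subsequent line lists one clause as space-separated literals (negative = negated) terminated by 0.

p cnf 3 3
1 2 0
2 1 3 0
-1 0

Suppose x2 = False.
Unit clause (x1) forces x1 = True.
That conflicts with the unit clause (¬x1).
So every satisfying assignment has x2 = True.

True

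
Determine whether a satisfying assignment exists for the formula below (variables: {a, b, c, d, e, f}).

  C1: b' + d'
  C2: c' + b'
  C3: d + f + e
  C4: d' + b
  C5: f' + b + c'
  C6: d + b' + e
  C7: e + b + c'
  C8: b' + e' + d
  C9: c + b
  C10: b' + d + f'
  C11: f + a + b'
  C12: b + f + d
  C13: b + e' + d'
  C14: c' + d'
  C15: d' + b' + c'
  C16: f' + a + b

Case b = 0:
From the singleton clause (d'), d = 0.
From the singleton clause (c), c = 1.
From the singleton clause (f'), f = 0.
Now (f) is unsatisfied and unit — conflict.
Backtrack on b: now try b = 1.
From the singleton clause (d'), d = 0.
From the singleton clause (c'), c = 0.
From the singleton clause (e), e = 1.
Now (e') is unsatisfied and unit — conflict.
Neither b = 1 nor b = 0 works.
No assignment satisfies every clause.

Unsatisfiable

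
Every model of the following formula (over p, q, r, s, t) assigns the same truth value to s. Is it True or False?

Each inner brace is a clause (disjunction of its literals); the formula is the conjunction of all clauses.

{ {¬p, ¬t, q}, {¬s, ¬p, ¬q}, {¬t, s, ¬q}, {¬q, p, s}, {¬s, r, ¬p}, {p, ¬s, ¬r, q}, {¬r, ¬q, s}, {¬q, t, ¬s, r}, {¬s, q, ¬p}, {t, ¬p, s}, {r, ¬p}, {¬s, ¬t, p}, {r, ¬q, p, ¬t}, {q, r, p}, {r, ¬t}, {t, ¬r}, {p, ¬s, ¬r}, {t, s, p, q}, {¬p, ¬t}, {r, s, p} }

Suppose s = True.
Suppose p = False.
From the singleton clause (¬t), t = False.
From the singleton clause (¬r), r = False.
From the singleton clause (¬q), q = False.
But (q) is also a unit clause — contradiction.
So p must be the other value — set p = True.
From the singleton clause (¬q), q = False.
But (q) is also a unit clause — contradiction.
Both values of p lead to a conflict.
So every satisfying assignment has s = False.

False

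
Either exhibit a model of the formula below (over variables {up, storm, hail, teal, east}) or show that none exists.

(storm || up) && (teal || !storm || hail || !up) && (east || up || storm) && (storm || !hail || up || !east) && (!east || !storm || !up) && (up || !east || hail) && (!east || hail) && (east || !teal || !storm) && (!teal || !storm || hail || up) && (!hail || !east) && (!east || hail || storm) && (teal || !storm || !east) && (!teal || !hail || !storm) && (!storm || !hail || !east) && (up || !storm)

Try storm = false.
(up) alone gives up = true.
Try east = false.
No clause remains; hail, teal are free.

up: true, storm: false, hail: true, teal: true, east: false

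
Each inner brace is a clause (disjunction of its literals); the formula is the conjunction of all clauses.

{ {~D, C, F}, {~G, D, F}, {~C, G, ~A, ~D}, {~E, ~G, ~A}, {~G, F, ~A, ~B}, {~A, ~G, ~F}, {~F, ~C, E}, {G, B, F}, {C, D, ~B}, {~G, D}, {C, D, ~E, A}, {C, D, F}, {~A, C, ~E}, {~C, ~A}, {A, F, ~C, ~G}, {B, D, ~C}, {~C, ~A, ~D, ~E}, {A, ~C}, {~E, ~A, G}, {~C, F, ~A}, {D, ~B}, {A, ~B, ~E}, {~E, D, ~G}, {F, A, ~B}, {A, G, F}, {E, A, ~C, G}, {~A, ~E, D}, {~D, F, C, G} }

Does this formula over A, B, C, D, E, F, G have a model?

Satisfiable

Suppose G = 0.
Suppose B = 1.
The clause (D) is unit, so D = 1.
Suppose C = 0.
The clause (F) is unit, so F = 1.
Suppose A = 0.
The clause (~E) is unit, so E = 0.
This assignment satisfies each clause.
A satisfying assignment: A: 0; B: 1; C: 0; D: 1; E: 0; F: 1; G: 0.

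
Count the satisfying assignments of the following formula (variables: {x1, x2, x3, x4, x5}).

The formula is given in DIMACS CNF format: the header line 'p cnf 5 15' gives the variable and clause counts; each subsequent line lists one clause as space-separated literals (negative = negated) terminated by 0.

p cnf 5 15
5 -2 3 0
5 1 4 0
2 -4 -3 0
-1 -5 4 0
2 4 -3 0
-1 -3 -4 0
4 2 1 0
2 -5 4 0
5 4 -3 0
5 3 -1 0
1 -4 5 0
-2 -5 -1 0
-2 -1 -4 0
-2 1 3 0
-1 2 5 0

4

There are 2^5 = 32 truth assignments over (x1, x2, x3, x4, x5).
Split on x1. With x1 = True, the clauses containing x1 are satisfied and ¬x1 drops from the rest; 1 of the 2^4 = 16 assignments to the other variables satisfy what remains.
With x1 = False, by the same count on the reduced clause set, 3 assignments work.
(One model: x1=F, x2=F, x3=F, x4=T, x5=T.)
Total: 1 + 3 = 4.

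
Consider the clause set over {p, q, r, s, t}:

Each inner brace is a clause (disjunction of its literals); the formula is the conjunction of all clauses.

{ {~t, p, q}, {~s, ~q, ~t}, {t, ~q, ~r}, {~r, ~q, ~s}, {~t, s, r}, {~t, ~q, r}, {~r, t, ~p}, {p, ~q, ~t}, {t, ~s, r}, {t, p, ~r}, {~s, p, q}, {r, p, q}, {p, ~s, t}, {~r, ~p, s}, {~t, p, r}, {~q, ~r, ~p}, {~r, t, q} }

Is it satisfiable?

Try t = 1.
Try p = 1.
Try s = 1.
(~q) alone gives q = 0.
Every clause is now satisfied; r is unconstrained.
A satisfying assignment: p=1,  q=0,  r=1,  s=1,  t=1.

Yes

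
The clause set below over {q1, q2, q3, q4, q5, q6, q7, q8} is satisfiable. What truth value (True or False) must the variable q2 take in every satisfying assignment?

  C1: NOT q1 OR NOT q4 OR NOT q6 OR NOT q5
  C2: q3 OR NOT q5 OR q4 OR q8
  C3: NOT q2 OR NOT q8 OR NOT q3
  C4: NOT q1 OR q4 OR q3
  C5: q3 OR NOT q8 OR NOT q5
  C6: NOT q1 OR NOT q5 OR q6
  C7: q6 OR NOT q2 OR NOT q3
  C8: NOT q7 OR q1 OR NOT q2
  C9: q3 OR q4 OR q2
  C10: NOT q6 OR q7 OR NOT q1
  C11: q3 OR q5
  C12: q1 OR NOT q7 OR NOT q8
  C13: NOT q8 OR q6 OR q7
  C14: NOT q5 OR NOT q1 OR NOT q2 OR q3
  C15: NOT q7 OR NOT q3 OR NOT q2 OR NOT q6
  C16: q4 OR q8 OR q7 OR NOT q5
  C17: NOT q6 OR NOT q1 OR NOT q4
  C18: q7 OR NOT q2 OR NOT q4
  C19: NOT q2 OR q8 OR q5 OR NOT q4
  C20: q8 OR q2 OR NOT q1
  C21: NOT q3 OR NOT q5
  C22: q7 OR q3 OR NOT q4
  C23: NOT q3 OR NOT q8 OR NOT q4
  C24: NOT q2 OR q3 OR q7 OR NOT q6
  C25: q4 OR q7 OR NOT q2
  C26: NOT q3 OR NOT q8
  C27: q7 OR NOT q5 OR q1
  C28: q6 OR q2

Suppose q2 = true.
Branch on q8: set q8 = false.
Branch on q6: set q6 = true.
Branch on q7: set q7 = false.
(NOT q1) alone gives q1 = false.
(NOT q4) alone gives q4 = false.
That conflicts with the unit clause (q4).
Undo q7 and try q7 = true.
(q1) alone gives q1 = true.
(NOT q3) alone gives q3 = false.
(q4) alone gives q4 = true.
That conflicts with the unit clause (NOT q4).
Either choice for q7 ends in contradiction.
Undo q6 and try q6 = false.
(NOT q3) alone gives q3 = false.
(q5) alone gives q5 = true.
(q4) alone gives q4 = true.
(NOT q1) alone gives q1 = false.
(NOT q7) alone gives q7 = false.
That conflicts with the unit clause (q7).
Either choice for q6 ends in contradiction.
Undo q8 and try q8 = true.
(NOT q3) alone gives q3 = false.
(NOT q5) alone gives q5 = false.
That conflicts with the unit clause (q5).
Either choice for q8 ends in contradiction.
So every satisfying assignment has q2 = False.

False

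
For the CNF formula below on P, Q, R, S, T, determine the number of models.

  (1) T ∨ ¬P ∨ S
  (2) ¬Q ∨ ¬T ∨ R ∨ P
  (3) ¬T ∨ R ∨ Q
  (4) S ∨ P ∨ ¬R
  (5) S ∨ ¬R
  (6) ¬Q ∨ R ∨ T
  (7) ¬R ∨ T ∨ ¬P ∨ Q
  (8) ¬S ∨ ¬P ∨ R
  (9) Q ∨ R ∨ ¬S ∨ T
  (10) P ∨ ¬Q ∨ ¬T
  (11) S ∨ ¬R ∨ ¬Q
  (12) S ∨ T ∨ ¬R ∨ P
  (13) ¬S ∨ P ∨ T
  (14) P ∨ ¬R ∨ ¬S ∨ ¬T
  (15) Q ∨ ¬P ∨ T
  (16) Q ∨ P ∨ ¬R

5

There are 2^5 = 32 truth assignments over (P, Q, R, S, T).
Split on S. With S = True, the clauses containing S are satisfied and ¬S drops from the rest; 3 of the 2^4 = 16 assignments to the other variables satisfy what remains.
With S = False, by the same count on the reduced clause set, 2 assignments work.
(One model: P=F, Q=F, R=F, S=F, T=F.)
Total: 3 + 2 = 5.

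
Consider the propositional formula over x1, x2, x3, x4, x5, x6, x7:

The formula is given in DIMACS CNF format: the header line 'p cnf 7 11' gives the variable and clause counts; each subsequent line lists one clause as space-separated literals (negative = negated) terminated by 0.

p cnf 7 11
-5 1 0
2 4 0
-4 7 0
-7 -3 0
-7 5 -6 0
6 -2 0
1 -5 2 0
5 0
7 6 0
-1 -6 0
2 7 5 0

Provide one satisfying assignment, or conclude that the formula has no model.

(x5) alone gives x5 = True.
(x1) alone gives x1 = True.
(¬x6) alone gives x6 = False.
(¬x2) alone gives x2 = False.
(x4) alone gives x4 = True.
(x7) alone gives x7 = True.
(¬x3) alone gives x3 = False.
This assignment satisfies each clause.

x1=True; x2=False; x3=False; x4=True; x5=True; x6=False; x7=True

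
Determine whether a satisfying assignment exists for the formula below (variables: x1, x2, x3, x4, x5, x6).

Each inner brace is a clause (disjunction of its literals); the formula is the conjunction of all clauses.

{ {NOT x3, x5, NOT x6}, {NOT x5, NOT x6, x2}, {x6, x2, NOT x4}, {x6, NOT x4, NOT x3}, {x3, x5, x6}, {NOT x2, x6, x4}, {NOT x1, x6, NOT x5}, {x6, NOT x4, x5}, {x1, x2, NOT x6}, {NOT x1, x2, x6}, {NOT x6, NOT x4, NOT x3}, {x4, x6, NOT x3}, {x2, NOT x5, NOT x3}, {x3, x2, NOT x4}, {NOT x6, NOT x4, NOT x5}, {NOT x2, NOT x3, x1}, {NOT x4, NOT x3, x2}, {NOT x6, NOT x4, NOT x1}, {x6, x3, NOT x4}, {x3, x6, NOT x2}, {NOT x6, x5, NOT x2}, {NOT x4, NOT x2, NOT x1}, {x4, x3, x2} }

Yes

Case x3 = false:
Case x5 = true:
Case x6 = true:
Unit clause (x2) forces x2 = true.
Unit clause (NOT x4) forces x4 = false.
No clause remains; x1 is free.
A satisfying assignment: x1: false,  x2: true,  x3: false,  x4: false,  x5: true,  x6: true.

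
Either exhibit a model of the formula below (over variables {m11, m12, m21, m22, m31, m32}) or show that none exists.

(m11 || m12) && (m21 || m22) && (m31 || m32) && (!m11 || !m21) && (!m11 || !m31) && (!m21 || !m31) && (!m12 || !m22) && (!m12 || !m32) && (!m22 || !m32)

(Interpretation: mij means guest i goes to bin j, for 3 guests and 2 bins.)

Try m11 = true.
(!m21) alone gives m21 = false.
(m22) alone gives m22 = true.
(!m31) alone gives m31 = false.
(m32) alone gives m32 = true.
But (!m32) is also a unit clause — contradiction.
That branch fails; take m11 = false instead.
(m12) alone gives m12 = true.
(!m22) alone gives m22 = false.
(m21) alone gives m21 = true.
(!m31) alone gives m31 = false.
(m32) alone gives m32 = true.
But (!m32) is also a unit clause — contradiction.
Neither m11 = true nor m11 = false works.

UNSATISFIABLE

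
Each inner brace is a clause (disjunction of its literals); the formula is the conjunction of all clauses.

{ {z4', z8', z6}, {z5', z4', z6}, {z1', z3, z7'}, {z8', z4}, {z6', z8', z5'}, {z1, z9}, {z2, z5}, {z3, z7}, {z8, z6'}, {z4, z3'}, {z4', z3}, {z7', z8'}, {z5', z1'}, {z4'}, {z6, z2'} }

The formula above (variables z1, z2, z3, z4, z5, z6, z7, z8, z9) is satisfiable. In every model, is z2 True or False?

Suppose z2 = 1.
Unit clause (z4') forces z4 = 0.
Unit clause (z8') forces z8 = 0.
Unit clause (z6') forces z6 = 0.
But (z6) is also a unit clause — contradiction.
So every satisfying assignment has z2 = False.

False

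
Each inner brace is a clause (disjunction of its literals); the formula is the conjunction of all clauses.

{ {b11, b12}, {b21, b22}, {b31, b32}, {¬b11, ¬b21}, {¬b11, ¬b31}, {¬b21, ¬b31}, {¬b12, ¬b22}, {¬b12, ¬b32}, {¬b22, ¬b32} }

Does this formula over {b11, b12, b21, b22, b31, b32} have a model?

Unsatisfiable

Try b11 = True.
(¬b21) alone gives b21 = False.
(b22) alone gives b22 = True.
(¬b31) alone gives b31 = False.
(b32) alone gives b32 = True.
That conflicts with the unit clause (¬b32).
That branch fails; take b11 = False instead.
(b12) alone gives b12 = True.
(¬b22) alone gives b22 = False.
(b21) alone gives b21 = True.
(¬b31) alone gives b31 = False.
(b32) alone gives b32 = True.
That conflicts with the unit clause (¬b32).
Both values of b11 lead to a conflict.
No assignment satisfies every clause.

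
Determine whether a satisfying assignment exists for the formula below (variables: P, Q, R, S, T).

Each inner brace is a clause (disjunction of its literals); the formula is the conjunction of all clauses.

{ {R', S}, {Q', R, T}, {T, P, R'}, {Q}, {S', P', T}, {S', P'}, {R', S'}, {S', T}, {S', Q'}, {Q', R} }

(Q) alone gives Q = 1.
(S') alone gives S = 0.
(R') alone gives R = 0.
Now (R) is unsatisfied and unit — conflict.
No assignment satisfies every clause.

Unsatisfiable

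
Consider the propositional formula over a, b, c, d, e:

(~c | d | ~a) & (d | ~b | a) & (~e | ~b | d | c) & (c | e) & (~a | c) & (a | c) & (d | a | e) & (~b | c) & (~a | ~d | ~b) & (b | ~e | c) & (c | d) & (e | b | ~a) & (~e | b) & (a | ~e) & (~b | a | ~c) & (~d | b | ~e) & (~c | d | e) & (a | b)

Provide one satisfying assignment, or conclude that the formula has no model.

UNSATISFIABLE

Suppose c = 1.
Suppose d = 1.
Suppose a = 0.
Unit clause (~e) forces e = 0.
Unit clause (~b) forces b = 0.
But (b) is also a unit clause — contradiction.
That branch fails; take a = 1 instead.
Unit clause (~b) forces b = 0.
Unit clause (e) forces e = 1.
But (~e) is also a unit clause — contradiction.
Either choice for a ends in contradiction.
That branch fails; take d = 0 instead.
Unit clause (~a) forces a = 0.
Unit clause (~b) forces b = 0.
But (b) is also a unit clause — contradiction.
Either choice for d ends in contradiction.
That branch fails; take c = 0 instead.
Unit clause (e) forces e = 1.
Unit clause (~a) forces a = 0.
But (a) is also a unit clause — contradiction.
Either choice for c ends in contradiction.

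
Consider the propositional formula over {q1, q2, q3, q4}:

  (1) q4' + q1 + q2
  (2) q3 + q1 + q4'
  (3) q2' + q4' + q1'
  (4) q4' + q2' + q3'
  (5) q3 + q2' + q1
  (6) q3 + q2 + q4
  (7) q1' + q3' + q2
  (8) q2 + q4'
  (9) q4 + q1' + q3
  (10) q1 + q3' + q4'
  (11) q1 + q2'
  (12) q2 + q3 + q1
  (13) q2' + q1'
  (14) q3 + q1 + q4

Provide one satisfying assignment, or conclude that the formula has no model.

Try q2 = 0.
(q4') alone gives q4 = 0.
(q3) alone gives q3 = 1.
(q1') alone gives q1 = 0.
All clauses are satisfied.

q1 ↦ 0,  q2 ↦ 0,  q3 ↦ 1,  q4 ↦ 0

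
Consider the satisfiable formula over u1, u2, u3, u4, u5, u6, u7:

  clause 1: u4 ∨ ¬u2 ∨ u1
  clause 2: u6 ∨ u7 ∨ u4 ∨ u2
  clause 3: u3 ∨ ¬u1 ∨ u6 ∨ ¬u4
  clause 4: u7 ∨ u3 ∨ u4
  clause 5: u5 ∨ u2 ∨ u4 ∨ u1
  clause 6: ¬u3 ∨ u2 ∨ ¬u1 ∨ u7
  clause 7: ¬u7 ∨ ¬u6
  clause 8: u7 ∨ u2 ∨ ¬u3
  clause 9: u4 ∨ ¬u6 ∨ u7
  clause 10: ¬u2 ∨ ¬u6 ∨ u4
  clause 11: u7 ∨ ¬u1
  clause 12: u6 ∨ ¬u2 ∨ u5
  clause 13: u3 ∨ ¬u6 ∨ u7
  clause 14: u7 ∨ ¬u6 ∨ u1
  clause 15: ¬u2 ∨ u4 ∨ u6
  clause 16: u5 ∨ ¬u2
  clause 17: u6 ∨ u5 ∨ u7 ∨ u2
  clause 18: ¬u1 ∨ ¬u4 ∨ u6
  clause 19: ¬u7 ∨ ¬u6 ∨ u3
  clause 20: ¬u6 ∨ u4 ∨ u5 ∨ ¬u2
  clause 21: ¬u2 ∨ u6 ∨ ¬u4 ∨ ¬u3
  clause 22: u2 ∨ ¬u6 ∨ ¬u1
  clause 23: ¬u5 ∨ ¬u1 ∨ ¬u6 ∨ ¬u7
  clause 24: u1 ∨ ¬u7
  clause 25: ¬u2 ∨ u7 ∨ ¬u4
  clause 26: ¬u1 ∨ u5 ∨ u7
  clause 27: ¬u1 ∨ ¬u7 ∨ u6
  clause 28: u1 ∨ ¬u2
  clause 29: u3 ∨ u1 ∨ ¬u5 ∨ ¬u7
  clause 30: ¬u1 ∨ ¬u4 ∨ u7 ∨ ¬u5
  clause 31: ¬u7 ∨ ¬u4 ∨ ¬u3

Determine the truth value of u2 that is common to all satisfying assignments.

Suppose u2 = True.
From the singleton clause (u5), u5 = True.
From the singleton clause (u1), u1 = True.
From the singleton clause (u7), u7 = True.
From the singleton clause (¬u6), u6 = False.
Now (u6) is unsatisfied and unit — conflict.
So every satisfying assignment has u2 = False.

False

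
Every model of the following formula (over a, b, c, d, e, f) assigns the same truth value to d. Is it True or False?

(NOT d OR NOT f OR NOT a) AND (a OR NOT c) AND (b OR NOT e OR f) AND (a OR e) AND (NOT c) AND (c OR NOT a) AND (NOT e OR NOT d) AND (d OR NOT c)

Suppose d = true.
The clause (NOT c) is unit, so c = false.
The clause (NOT a) is unit, so a = false.
The clause (e) is unit, so e = true.
Now (NOT e) is unsatisfied and unit — conflict.
So every satisfying assignment has d = False.

False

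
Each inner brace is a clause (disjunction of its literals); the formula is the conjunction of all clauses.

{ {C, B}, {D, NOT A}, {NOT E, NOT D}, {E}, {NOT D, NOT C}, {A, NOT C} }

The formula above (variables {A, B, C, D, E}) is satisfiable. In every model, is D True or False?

Suppose D = true.
(NOT E) alone gives E = false.
That conflicts with the unit clause (E).
So every satisfying assignment has D = False.

False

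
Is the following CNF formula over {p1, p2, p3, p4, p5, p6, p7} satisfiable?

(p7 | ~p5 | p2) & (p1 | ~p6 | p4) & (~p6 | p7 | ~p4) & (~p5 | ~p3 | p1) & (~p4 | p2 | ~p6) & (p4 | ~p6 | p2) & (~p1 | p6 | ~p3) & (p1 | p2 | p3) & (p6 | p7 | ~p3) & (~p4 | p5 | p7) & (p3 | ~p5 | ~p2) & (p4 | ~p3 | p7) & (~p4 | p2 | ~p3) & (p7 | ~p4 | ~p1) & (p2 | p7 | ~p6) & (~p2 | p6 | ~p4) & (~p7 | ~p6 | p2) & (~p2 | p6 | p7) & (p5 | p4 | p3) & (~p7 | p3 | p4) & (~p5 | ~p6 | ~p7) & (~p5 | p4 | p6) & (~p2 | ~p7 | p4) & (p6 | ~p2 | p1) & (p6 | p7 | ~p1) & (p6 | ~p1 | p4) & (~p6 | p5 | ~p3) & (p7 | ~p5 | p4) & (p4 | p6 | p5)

Yes, satisfiable

Try p7 = 1.
Try p6 = 0.
Try p1 = 1.
The clause (~p3) is unit, so p3 = 0.
The clause (p4) is unit, so p4 = 1.
The clause (~p2) is unit, so p2 = 0.
All clauses hold; p5 can take either value.
A satisfying assignment: p1: 1,  p2: 0,  p3: 0,  p4: 1,  p5: 0,  p6: 0,  p7: 1.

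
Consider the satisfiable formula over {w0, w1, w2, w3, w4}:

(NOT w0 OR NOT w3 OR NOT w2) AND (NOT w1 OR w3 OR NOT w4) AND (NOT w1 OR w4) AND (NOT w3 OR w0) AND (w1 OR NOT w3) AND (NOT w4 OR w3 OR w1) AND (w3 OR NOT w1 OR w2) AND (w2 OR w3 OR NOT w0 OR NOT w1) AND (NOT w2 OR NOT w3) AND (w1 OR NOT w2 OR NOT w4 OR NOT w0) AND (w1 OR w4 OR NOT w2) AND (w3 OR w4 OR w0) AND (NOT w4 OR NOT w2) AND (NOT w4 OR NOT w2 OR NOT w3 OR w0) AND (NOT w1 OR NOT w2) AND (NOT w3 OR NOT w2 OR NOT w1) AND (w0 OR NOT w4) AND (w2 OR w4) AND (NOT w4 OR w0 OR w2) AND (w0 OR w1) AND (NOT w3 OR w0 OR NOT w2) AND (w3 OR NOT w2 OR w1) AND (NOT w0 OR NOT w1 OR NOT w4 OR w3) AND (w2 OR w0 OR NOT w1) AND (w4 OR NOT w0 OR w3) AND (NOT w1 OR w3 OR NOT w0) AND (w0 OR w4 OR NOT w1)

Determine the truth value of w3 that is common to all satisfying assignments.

Suppose w3 = false.
Suppose w1 = false.
The clause (NOT w4) is unit, so w4 = false.
The clause (NOT w2) is unit, so w2 = false.
That conflicts with the unit clause (w2).
Backtrack on w1: now try w1 = true.
The clause (NOT w4) is unit, so w4 = false.
That conflicts with the unit clause (w4).
Neither w1 = true nor w1 = false works.
So every satisfying assignment has w3 = True.

True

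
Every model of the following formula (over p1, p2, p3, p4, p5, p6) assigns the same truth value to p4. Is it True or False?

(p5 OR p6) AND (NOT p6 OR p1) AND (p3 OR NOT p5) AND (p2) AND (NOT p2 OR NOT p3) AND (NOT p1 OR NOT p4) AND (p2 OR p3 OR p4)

Suppose p4 = true.
(p2) alone gives p2 = true.
(NOT p3) alone gives p3 = false.
(NOT p5) alone gives p5 = false.
(p6) alone gives p6 = true.
(p1) alone gives p1 = true.
But (NOT p1) is also a unit clause — contradiction.
So every satisfying assignment has p4 = False.

False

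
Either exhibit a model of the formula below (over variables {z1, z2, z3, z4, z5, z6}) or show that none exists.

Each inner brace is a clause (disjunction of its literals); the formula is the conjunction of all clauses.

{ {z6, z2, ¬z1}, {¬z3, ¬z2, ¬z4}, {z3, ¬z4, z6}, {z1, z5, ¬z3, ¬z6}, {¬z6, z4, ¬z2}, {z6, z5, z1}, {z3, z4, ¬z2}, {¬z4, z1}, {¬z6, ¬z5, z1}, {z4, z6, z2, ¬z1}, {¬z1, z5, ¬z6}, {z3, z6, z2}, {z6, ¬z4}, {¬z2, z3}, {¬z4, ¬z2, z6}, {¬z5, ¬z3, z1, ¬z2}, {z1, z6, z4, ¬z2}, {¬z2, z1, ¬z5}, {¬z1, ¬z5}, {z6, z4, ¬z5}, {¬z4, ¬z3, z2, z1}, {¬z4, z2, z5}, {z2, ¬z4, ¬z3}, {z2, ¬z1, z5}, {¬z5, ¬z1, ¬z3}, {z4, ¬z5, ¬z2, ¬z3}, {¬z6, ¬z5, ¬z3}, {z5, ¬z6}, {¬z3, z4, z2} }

z1: True; z2: True; z3: True; z4: False; z5: False; z6: False

Try z4 = False.
Try z6 = False.
Unit clause (¬z5) forces z5 = False.
Unit clause (z1) forces z1 = True.
Unit clause (z2) forces z2 = True.
Unit clause (z3) forces z3 = True.
This assignment satisfies each clause.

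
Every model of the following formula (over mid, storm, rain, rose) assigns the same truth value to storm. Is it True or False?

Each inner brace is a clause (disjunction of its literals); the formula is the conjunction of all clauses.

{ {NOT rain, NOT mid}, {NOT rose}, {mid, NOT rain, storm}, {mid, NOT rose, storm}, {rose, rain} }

Suppose storm = false.
From the singleton clause (NOT rose), rose = false.
From the singleton clause (rain), rain = true.
From the singleton clause (NOT mid), mid = false.
That conflicts with the unit clause (mid).
So every satisfying assignment has storm = True.

True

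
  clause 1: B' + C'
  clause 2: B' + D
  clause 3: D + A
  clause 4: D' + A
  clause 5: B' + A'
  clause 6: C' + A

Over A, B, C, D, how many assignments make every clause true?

4

There are 2^4 = 16 truth assignments over (A, B, C, D).
Check each against the 6 clauses (columns in the order A, B, C, D):
  F F F F  ✗ fails (D + A)
  F F F T  ✗ fails (D' + A)
  F F T F  ✗ fails (D + A)
  F F T T  ✗ fails (D' + A)
  F T F F  ✗ fails (B' + D)
  F T F T  ✗ fails (D' + A)
  F T T F  ✗ fails (B' + C')
  F T T T  ✗ fails (B' + C')
  T F F F  ✓ satisfies all
  T F F T  ✓ satisfies all
  T F T F  ✓ satisfies all
  T F T T  ✓ satisfies all
  T T F F  ✗ fails (B' + D)
  T T F T  ✗ fails (B' + A')
  T T T F  ✗ fails (B' + C')
  T T T T  ✗ fails (B' + C')
4 of the 16 rows are models.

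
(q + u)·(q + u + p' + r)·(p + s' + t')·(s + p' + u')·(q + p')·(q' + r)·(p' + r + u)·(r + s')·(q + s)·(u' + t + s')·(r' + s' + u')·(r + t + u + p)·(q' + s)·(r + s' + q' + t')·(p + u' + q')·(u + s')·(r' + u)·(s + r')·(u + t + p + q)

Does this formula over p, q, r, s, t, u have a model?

No

Case q = 1:
(r) alone gives r = 1.
(s) alone gives s = 1.
(u') alone gives u = 0.
That conflicts with the unit clause (u).
That branch fails; take q = 0 instead.
(u) alone gives u = 1.
(p') alone gives p = 0.
(s) alone gives s = 1.
(t') alone gives t = 0.
That conflicts with the unit clause (t).
Both values of q lead to a conflict.
No assignment satisfies every clause.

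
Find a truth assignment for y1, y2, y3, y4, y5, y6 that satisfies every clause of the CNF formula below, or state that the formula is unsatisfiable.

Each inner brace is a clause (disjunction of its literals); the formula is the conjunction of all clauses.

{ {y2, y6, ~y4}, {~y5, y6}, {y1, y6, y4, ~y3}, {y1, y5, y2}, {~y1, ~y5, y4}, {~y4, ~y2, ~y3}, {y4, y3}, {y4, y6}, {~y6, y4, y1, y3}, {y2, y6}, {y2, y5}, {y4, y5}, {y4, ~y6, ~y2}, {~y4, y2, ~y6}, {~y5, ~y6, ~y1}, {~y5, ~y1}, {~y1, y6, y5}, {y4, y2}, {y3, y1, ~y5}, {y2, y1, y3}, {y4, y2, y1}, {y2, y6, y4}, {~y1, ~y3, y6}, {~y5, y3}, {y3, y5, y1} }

Branch on y5: set y5 = 0.
The clause (y2) is unit, so y2 = 1.
The clause (y4) is unit, so y4 = 1.
The clause (~y3) is unit, so y3 = 0.
The clause (y1) is unit, so y1 = 1.
The clause (y6) is unit, so y6 = 1.
Every clause now holds.

y1=1; y2=1; y3=0; y4=1; y5=0; y6=1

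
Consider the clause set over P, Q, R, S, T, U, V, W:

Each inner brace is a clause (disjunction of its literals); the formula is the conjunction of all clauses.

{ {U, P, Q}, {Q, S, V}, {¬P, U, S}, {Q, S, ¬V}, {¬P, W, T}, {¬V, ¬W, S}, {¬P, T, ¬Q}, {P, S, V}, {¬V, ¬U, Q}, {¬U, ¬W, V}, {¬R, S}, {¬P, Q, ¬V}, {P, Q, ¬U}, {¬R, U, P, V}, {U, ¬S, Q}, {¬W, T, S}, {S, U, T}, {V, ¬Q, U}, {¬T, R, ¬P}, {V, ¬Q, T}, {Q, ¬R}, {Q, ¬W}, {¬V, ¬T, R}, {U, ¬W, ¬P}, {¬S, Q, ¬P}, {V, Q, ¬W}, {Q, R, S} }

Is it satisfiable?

Try R = True.
From the singleton clause (S), S = True.
From the singleton clause (Q), Q = True.
Try P = False.
Try U = True.
Try W = True.
From the singleton clause (V), V = True.
No clause remains; T is free.
A satisfying assignment: P ↦ False,  Q ↦ True,  R ↦ True,  S ↦ True,  T ↦ False,  U ↦ True,  V ↦ True,  W ↦ True.

Satisfiable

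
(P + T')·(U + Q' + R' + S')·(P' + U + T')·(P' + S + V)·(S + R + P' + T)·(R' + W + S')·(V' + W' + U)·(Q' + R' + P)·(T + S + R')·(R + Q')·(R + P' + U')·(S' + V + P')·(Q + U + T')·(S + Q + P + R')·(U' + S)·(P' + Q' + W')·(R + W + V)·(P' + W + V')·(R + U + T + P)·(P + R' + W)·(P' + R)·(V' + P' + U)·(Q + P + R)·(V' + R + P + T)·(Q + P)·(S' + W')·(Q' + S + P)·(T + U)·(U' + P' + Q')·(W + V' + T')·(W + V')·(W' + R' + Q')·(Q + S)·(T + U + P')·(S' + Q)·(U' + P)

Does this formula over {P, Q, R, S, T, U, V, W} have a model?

No

Suppose P = 1.
From the singleton clause (R), R = 1.
Suppose U = 1.
From the singleton clause (S), S = 1.
From the singleton clause (W), W = 1.
But (W') is also a unit clause — contradiction.
Undo U and try U = 0.
From the singleton clause (T'), T = 0.
But (T) is also a unit clause — contradiction.
Neither U = 1 nor U = 0 works.
Undo P and try P = 0.
From the singleton clause (T'), T = 0.
From the singleton clause (Q), Q = 1.
From the singleton clause (R'), R = 0.
But (R) is also a unit clause — contradiction.
Neither P = 1 nor P = 0 works.
No assignment satisfies every clause.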